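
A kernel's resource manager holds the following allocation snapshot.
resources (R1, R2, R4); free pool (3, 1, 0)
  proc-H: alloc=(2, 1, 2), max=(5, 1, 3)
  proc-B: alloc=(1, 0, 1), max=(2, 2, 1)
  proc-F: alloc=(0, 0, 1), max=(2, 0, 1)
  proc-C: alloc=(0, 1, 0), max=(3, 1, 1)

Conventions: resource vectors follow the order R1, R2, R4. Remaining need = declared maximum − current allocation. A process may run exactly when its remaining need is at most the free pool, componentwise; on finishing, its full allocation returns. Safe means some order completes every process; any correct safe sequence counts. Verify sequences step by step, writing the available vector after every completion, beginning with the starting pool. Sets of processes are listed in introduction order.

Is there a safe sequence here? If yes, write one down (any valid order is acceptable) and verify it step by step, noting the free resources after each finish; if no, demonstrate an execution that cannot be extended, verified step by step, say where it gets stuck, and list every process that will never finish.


SAFE, for example via the order proc-F, proc-H, proc-C, proc-B.
Key observation: proc-H marks the first exact bind of the order: its need (3, 0, 1) fits the free (3, 1, 1) with zero slack on a requested resource.
Walking it through:
  pool = (3, 1, 0)
  proc-F: need (2, 0, 0) fits (3, 1, 0); releases (0, 0, 1), pool now (3, 1, 1)
  proc-H: need (3, 0, 1) fits (3, 1, 1); releases (2, 1, 2), pool now (5, 2, 3)
  proc-C: need (3, 0, 1) fits (5, 2, 3); releases (0, 1, 0), pool now (5, 3, 3)
  proc-B: need (1, 2, 0) fits (5, 3, 3); releases (1, 0, 1), pool now (6, 3, 4)


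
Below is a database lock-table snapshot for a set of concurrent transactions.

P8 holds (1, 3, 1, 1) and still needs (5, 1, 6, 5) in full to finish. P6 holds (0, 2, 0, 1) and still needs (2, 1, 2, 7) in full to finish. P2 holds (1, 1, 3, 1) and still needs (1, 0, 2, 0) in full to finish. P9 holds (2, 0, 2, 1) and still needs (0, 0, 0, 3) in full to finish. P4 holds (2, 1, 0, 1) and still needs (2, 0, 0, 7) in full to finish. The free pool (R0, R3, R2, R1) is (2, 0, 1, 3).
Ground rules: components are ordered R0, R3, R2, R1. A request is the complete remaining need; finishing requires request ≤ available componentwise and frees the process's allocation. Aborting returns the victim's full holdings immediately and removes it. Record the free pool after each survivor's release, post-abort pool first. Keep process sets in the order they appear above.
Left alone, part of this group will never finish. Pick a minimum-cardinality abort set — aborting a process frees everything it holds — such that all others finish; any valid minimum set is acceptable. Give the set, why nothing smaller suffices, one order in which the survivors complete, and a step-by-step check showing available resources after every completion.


The answer: abort P4.
Key observation: no ordering could ever have run P6 before the abort of P4; with (2, 1, 0, 1) back in the pool it fits at step 4.
Minimality: the empty abort set fails — the state is deadlocked as it stands.
Survivors finish in the order: P9, P2, P8, P6. Step-by-step check (pool after the aborts first):
  pool = (4, 1, 1, 4)
  run P9 (needs (0, 0, 0, 3), free (4, 1, 1, 4)); after release of (2, 0, 2, 1) the pool is (6, 1, 3, 5)
  run P2 (needs (1, 0, 2, 0), free (6, 1, 3, 5)); after release of (1, 1, 3, 1) the pool is (7, 2, 6, 6)
  run P8 (needs (5, 1, 6, 5), free (7, 2, 6, 6)); after release of (1, 3, 1, 1) the pool is (8, 5, 7, 7)
  run P6 (needs (2, 1, 2, 7), free (8, 5, 7, 7)); after release of (0, 2, 0, 1) the pool is (8, 7, 7, 8)


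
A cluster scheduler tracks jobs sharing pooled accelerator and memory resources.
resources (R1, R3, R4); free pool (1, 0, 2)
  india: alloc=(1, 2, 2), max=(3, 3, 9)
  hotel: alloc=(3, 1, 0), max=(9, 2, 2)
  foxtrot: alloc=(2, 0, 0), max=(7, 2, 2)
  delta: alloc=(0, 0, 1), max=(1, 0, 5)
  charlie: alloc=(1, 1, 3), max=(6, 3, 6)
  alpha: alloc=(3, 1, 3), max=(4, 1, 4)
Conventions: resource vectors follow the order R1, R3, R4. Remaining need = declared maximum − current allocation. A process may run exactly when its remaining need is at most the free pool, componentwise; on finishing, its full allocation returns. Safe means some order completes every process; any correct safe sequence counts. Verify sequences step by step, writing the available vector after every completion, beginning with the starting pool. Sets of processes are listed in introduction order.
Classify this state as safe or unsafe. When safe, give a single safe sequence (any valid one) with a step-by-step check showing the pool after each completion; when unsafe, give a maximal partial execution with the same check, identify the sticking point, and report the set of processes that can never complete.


The state is UNSAFE.
Key observation: after alpha, delta the pool peaks at (4, 1, 6), and each blocked process is short somewhere: india on R4; hotel on R1; foxtrot on R1, R3; charlie on R1, R3.
The run alpha, delta cannot be extended any further. Verifying each step:
  pool = (1, 0, 2)
  alpha needs (1, 0, 1) <= (1, 0, 2) -> finishes; pool += (3, 1, 3) = (4, 1, 5)
  delta needs (1, 0, 4) <= (4, 1, 5) -> finishes; pool += (0, 0, 1) = (4, 1, 6)
  india cannot run: need (2, 1, 7) vs free (4, 1, 6) (insufficient R4)
  hotel cannot run: need (6, 1, 2) vs free (4, 1, 6) (insufficient R1)
  foxtrot cannot run: need (5, 2, 2) vs free (4, 1, 6) (insufficient R1 and R3)
  charlie cannot run: need (5, 2, 3) vs free (4, 1, 6) (insufficient R1 and R3)
Never able to finish: india, hotel, foxtrot and charlie.


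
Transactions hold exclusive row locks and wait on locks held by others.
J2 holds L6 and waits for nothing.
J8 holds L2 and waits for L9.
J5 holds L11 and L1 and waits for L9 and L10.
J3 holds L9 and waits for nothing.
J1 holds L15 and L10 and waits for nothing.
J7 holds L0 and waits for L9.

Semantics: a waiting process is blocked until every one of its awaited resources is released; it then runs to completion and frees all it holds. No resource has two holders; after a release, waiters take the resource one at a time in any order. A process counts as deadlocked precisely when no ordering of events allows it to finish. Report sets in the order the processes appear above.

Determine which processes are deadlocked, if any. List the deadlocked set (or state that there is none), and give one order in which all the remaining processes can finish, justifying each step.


No process is deadlocked.
Key observation: although several processes wait, no cycle exists — each chain bottoms out at a free runner.
A valid finishing order for the others: J3, J8, J1, J2, J5, J7.
Walking it through:
  J3: no waits; runs immediately, freeing L9
  run J8 (all its waits — L9 — are resolved); releases L2
  J1: no waits; runs immediately, freeing L15 and L10
  J2: no waits; runs immediately, freeing L6
  run J5 (all its waits — L9 and L10 — are resolved); releases L11 and L1
  run J7 (all its waits — L9 — are resolved); releases L0


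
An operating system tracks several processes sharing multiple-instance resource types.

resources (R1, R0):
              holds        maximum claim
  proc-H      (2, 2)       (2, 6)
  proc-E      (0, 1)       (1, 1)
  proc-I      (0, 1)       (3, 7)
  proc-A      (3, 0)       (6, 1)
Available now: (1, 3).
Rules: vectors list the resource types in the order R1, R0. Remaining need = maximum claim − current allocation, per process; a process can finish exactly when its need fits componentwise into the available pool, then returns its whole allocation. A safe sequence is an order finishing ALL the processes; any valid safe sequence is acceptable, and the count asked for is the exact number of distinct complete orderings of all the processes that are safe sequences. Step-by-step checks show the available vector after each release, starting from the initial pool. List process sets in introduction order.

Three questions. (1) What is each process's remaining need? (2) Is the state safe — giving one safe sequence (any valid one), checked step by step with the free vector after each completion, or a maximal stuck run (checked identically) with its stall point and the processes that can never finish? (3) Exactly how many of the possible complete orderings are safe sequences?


(1) Need matrix, components ordered R1, R0:
  proc-H: (0, 4)
  proc-E: (1, 0)
  proc-I: (3, 6)
  proc-A: (3, 1)
(2) SAFE, for example via the order proc-E, proc-H, proc-I, proc-A.
Key observation: proc-E is the earliest step where a requested resource binds exactly: need (1, 0), pool (1, 3) at its turn.
Step-by-step check:
  pool = (1, 3)
  proc-E: need (1, 0) fits (1, 3); releases (0, 1), pool now (1, 4)
  proc-H: need (0, 4) fits (1, 4); releases (2, 2), pool now (3, 6)
  proc-I: need (3, 6) fits (3, 6); releases (0, 1), pool now (3, 7)
  proc-A: need (3, 1) fits (3, 7); releases (3, 0), pool now (6, 7)
(3) The exact count: 2 of the possible complete orderings are safe sequences.


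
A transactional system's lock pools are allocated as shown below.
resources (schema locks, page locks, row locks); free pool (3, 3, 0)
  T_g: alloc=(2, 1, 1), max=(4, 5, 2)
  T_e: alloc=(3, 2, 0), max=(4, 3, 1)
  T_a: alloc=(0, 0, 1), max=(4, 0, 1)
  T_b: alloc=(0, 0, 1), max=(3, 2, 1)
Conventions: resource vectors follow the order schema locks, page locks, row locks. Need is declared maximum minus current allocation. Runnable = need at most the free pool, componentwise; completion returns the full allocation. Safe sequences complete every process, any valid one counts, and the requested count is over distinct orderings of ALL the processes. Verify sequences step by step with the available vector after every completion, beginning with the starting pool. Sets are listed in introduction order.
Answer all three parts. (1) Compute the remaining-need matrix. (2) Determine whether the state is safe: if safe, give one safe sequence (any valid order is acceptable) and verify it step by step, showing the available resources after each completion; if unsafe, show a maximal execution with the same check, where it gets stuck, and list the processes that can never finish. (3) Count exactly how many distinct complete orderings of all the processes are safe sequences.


(1) Need matrix, components ordered schema locks, page locks, row locks:
  T_g: (2, 4, 1)
  T_e: (1, 1, 1)
  T_a: (4, 0, 0)
  T_b: (3, 2, 0)
(2) SAFE. One safe sequence: T_b, T_e, T_a, T_g.
Key observation: reading the order forward, T_b is the first process whose need (3, 2, 0) meets the free pool (3, 3, 0) exactly on a resource it requests.
Step-by-step check:
  pool = (3, 3, 0)
  T_b needs (3, 2, 0) <= (3, 3, 0) -> finishes; pool += (0, 0, 1) = (3, 3, 1)
  T_e needs (1, 1, 1) <= (3, 3, 1) -> finishes; pool += (3, 2, 0) = (6, 5, 1)
  T_a needs (4, 0, 0) <= (6, 5, 1) -> finishes; pool += (0, 0, 1) = (6, 5, 2)
  T_g needs (2, 4, 1) <= (6, 5, 2) -> finishes; pool += (2, 1, 1) = (8, 6, 3)
(3) Precisely 2 of the possible complete orderings are safe sequences.


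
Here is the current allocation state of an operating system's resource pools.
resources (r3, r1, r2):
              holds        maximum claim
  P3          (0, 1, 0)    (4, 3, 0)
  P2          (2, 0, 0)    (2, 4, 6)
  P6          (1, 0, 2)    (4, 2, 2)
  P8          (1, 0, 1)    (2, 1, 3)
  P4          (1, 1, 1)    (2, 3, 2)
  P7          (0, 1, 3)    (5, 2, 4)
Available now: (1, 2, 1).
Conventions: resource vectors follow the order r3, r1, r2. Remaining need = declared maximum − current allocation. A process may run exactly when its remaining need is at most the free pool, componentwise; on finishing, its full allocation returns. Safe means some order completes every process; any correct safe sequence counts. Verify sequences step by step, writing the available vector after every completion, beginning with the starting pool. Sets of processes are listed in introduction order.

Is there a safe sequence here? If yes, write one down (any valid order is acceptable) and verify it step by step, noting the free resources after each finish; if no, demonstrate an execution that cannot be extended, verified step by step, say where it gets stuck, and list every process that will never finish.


UNSAFE.
Key observation: after P4, P8, P6, P3 the pool peaks at (4, 4, 5), and each blocked process is short somewhere: P2 on r2; P7 on r3.
Going as far as possible: P4, P8, P6, P3; after that, nothing fits. Verifying each step:
  pool = (1, 2, 1)
  run P4 (needs (1, 2, 1), free (1, 2, 1)); after release of (1, 1, 1) the pool is (2, 3, 2)
  run P8 (needs (1, 1, 2), free (2, 3, 2)); after release of (1, 0, 1) the pool is (3, 3, 3)
  run P6 (needs (3, 2, 0), free (3, 3, 3)); after release of (1, 0, 2) the pool is (4, 3, 5)
  run P3 (needs (4, 2, 0), free (4, 3, 5)); after release of (0, 1, 0) the pool is (4, 4, 5)
  P2 cannot run: need (0, 4, 6) vs free (4, 4, 5) (insufficient r2)
  P7 cannot run: need (5, 1, 1) vs free (4, 4, 5) (insufficient r3)
Processes that can never finish: P2 and P7.


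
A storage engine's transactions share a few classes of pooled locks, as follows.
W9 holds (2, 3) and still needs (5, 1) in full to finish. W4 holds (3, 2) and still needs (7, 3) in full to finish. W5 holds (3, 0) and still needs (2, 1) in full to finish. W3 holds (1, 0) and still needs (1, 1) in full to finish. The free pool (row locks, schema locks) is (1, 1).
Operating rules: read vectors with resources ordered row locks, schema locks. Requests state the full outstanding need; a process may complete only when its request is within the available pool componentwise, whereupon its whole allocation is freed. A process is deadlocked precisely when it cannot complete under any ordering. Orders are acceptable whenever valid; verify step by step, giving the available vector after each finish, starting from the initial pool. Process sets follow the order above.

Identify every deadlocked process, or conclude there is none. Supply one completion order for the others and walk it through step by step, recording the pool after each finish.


No process is deadlocked.
Key observation: beginning at W3, releases accumulate fast enough that every process eventually fits.
A valid finishing order for the others: W3, W5, W9, W4. Walking it through:
  pool = (1, 1)
  W3 needs (1, 1) <= (1, 1) -> finishes; pool += (1, 0) = (2, 1)
  W5 needs (2, 1) <= (2, 1) -> finishes; pool += (3, 0) = (5, 1)
  W9 needs (5, 1) <= (5, 1) -> finishes; pool += (2, 3) = (7, 4)
  W4 needs (7, 3) <= (7, 4) -> finishes; pool += (3, 2) = (10, 6)


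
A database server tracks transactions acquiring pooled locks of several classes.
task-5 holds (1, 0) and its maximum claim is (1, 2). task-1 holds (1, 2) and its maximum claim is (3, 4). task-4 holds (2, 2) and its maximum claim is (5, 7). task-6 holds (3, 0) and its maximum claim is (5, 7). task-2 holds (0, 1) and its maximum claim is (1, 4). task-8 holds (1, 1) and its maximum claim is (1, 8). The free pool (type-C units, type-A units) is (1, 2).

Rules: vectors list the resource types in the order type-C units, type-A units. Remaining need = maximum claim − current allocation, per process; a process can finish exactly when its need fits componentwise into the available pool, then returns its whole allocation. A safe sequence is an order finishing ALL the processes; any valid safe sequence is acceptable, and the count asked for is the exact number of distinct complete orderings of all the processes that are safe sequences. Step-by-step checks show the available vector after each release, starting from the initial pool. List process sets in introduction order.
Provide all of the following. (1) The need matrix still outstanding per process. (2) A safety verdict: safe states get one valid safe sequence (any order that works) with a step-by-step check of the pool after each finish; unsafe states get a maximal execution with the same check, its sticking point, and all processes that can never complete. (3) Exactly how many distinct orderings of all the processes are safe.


(1) Outstanding need per process (order type-C units, type-A units):
  task-5: (0, 2)
  task-1: (2, 2)
  task-4: (3, 5)
  task-6: (2, 7)
  task-2: (1, 3)
  task-8: (0, 7)
(2) The state is SAFE; one workable sequence: task-5, task-1, task-2, task-4, task-6, task-8.
Key observation: the order's first zero-slack moment is task-5 ((0, 2) needed, (1, 2) free — a requested resource with nothing to spare).
Verifying each step:
  pool = (1, 2)
  run task-5 (needs (0, 2), free (1, 2)); after release of (1, 0) the pool is (2, 2)
  run task-1 (needs (2, 2), free (2, 2)); after release of (1, 2) the pool is (3, 4)
  run task-2 (needs (1, 3), free (3, 4)); after release of (0, 1) the pool is (3, 5)
  run task-4 (needs (3, 5), free (3, 5)); after release of (2, 2) the pool is (5, 7)
  run task-6 (needs (2, 7), free (5, 7)); after release of (3, 0) the pool is (8, 7)
  run task-8 (needs (0, 7), free (8, 7)); after release of (1, 1) the pool is (9, 8)
(3) Exactly 2 of the possible complete orderings are safe sequences.


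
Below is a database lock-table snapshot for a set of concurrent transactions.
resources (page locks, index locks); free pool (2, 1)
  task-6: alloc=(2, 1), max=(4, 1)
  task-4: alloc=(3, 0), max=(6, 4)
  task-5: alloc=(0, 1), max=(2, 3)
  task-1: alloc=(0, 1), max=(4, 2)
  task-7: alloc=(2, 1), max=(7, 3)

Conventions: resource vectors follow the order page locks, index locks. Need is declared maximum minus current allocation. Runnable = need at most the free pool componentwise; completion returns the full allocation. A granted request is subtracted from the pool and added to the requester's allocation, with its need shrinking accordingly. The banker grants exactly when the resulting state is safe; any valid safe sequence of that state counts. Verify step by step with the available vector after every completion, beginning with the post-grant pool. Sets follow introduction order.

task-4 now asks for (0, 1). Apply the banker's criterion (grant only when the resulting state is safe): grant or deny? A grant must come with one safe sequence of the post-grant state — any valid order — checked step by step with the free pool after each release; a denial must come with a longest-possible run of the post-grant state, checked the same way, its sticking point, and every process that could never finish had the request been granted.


GRANT: granting preserves safety; a valid post-grant sequence is task-6, task-1, task-5, task-4, task-7.
Key observation: even at the reduced pool (2, 0), task-6 fits immediately, so safety survives the grant.
Step-by-step check of the post-grant state:
  pool = (2, 0)
  task-6: need (2, 0) fits (2, 0); releases (2, 1), pool now (4, 1)
  task-1: need (4, 1) fits (4, 1); releases (0, 1), pool now (4, 2)
  task-5: need (2, 2) fits (4, 2); releases (0, 1), pool now (4, 3)
  task-4: need (3, 3) fits (4, 3); releases (3, 1), pool now (7, 4)
  task-7: need (5, 2) fits (7, 4); releases (2, 1), pool now (9, 5)


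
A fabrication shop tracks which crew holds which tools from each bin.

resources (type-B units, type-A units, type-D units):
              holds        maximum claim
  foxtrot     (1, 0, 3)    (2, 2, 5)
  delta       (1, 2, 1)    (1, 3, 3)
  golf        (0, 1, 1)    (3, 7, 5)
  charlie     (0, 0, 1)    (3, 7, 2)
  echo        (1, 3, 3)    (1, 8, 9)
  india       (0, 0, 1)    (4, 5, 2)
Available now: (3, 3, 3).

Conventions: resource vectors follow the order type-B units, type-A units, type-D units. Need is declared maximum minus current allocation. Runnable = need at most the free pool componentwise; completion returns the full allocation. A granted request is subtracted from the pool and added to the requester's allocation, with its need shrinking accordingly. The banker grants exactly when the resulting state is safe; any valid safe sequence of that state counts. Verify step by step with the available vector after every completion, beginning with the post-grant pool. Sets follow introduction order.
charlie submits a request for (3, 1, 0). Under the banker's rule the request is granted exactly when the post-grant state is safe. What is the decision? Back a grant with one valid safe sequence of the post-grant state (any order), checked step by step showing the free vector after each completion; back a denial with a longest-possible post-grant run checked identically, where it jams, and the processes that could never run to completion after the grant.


DENY. Granting would leave the state unsafe.
Key observation: type-A units is the bottleneck — with delta, foxtrot done the pool holds (2, 4, 7), short of every remaining need.
Pretend the grant happened; the run delta, foxtrot goes as far as possible. Check, step by step:
  pool = (0, 2, 3)
  delta: need (0, 1, 2) fits (0, 2, 3); releases (1, 2, 1), pool now (1, 4, 4)
  foxtrot: need (1, 2, 2) fits (1, 4, 4); releases (1, 0, 3), pool now (2, 4, 7)
  golf still needs (3, 6, 4) but only (2, 4, 7) is free — short on type-B units and type-A units
  charlie still needs (0, 6, 1) but only (2, 4, 7) is free — short on type-A units
  echo still needs (0, 5, 6) but only (2, 4, 7) is free — short on type-A units
  india still needs (4, 5, 1) but only (2, 4, 7) is free — short on type-B units and type-A units
Post-grant, the permanently blocked set is golf, charlie, echo and india.


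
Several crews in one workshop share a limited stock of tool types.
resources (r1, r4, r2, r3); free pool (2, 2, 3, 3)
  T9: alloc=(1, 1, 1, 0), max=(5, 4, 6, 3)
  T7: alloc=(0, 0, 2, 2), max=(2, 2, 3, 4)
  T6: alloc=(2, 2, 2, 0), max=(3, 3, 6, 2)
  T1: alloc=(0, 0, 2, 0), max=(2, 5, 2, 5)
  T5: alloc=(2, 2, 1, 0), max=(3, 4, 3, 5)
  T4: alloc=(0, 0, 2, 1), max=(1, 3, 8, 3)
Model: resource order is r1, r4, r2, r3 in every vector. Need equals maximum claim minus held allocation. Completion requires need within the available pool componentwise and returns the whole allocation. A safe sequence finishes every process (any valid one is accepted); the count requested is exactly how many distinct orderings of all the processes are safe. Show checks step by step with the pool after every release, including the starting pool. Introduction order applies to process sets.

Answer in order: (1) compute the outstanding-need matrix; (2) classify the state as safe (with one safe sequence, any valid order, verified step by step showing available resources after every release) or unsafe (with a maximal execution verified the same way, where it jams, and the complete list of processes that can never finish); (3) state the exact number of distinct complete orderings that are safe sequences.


(1) Remaining need (order r1, r4, r2, r3):
  T9: (4, 3, 5, 3)
  T7: (2, 2, 1, 2)
  T6: (1, 1, 4, 2)
  T1: (2, 5, 0, 5)
  T5: (1, 2, 2, 5)
  T4: (1, 3, 6, 2)
(2) SAFE, for example via the order T7, T6, T9, T5, T4, T1.
Key observation: T7 is the earliest step where a requested resource binds exactly: need (2, 2, 1, 2), pool (2, 2, 3, 3) at its turn.
Verifying each step:
  pool = (2, 2, 3, 3)
  T7: need (2, 2, 1, 2) fits (2, 2, 3, 3); releases (0, 0, 2, 2), pool now (2, 2, 5, 5)
  T6: need (1, 1, 4, 2) fits (2, 2, 5, 5); releases (2, 2, 2, 0), pool now (4, 4, 7, 5)
  T9: need (4, 3, 5, 3) fits (4, 4, 7, 5); releases (1, 1, 1, 0), pool now (5, 5, 8, 5)
  T5: need (1, 2, 2, 5) fits (5, 5, 8, 5); releases (2, 2, 1, 0), pool now (7, 7, 9, 5)
  T4: need (1, 3, 6, 2) fits (7, 7, 9, 5); releases (0, 0, 2, 1), pool now (7, 7, 11, 6)
  T1: need (2, 5, 0, 5) fits (7, 7, 11, 6); releases (0, 0, 2, 0), pool now (7, 7, 13, 6)
(3) The exact count: 32 of the possible complete orderings are safe sequences.


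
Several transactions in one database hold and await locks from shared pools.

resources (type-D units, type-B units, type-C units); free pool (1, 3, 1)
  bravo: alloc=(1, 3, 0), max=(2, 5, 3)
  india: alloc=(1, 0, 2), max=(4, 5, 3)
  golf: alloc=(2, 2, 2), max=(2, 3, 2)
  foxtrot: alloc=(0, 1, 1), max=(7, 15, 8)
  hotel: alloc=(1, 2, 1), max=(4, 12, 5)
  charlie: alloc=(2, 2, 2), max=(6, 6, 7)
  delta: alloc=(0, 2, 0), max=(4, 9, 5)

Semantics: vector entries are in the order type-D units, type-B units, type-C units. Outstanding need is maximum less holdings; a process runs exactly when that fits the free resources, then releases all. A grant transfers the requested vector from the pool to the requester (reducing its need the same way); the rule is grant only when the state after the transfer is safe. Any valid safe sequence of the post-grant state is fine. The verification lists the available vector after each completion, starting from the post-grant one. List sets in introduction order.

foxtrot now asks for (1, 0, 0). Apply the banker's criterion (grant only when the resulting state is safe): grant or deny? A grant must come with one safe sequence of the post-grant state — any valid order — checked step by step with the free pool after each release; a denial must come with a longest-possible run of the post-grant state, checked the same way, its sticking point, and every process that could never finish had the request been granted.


GRANT: granting preserves safety; a valid post-grant sequence is golf, bravo, india, charlie, delta, hotel, foxtrot.
Key observation: with (0, 3, 1) left after the transfer, golf can run at once — the state stays safe.
Verifying the post-grant state step by step:
  pool = (0, 3, 1)
  golf: need (0, 1, 0) fits (0, 3, 1); releases (2, 2, 2), pool now (2, 5, 3)
  bravo: need (1, 2, 3) fits (2, 5, 3); releases (1, 3, 0), pool now (3, 8, 3)
  india: need (3, 5, 1) fits (3, 8, 3); releases (1, 0, 2), pool now (4, 8, 5)
  charlie: need (4, 4, 5) fits (4, 8, 5); releases (2, 2, 2), pool now (6, 10, 7)
  delta: need (4, 7, 5) fits (6, 10, 7); releases (0, 2, 0), pool now (6, 12, 7)
  hotel: need (3, 10, 4) fits (6, 12, 7); releases (1, 2, 1), pool now (7, 14, 8)
  foxtrot: need (6, 14, 7) fits (7, 14, 8); releases (1, 1, 1), pool now (8, 15, 9)


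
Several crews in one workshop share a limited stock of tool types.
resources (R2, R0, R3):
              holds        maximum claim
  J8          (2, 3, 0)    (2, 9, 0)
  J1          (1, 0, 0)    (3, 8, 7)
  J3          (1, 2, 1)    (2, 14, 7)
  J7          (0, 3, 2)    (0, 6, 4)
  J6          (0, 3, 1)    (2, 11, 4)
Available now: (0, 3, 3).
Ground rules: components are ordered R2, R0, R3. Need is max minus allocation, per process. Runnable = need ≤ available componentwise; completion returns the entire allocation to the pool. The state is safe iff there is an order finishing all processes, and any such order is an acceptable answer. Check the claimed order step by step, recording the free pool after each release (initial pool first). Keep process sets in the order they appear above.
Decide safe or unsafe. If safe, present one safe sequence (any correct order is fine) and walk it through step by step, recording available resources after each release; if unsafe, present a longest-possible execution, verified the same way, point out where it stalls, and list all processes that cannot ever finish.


SAFE. One safe sequence: J7, J8, J6, J3, J1.
Key observation: at J7 the run first touches a limit — (0, 3, 2) against (0, 3, 3), exact on a resource it actually requests.
Walking it through:
  pool = (0, 3, 3)
  run J7 (needs (0, 3, 2), free (0, 3, 3)); after release of (0, 3, 2) the pool is (0, 6, 5)
  run J8 (needs (0, 6, 0), free (0, 6, 5)); after release of (2, 3, 0) the pool is (2, 9, 5)
  run J6 (needs (2, 8, 3), free (2, 9, 5)); after release of (0, 3, 1) the pool is (2, 12, 6)
  run J3 (needs (1, 12, 6), free (2, 12, 6)); after release of (1, 2, 1) the pool is (3, 14, 7)
  run J1 (needs (2, 8, 7), free (3, 14, 7)); after release of (1, 0, 0) the pool is (4, 14, 7)


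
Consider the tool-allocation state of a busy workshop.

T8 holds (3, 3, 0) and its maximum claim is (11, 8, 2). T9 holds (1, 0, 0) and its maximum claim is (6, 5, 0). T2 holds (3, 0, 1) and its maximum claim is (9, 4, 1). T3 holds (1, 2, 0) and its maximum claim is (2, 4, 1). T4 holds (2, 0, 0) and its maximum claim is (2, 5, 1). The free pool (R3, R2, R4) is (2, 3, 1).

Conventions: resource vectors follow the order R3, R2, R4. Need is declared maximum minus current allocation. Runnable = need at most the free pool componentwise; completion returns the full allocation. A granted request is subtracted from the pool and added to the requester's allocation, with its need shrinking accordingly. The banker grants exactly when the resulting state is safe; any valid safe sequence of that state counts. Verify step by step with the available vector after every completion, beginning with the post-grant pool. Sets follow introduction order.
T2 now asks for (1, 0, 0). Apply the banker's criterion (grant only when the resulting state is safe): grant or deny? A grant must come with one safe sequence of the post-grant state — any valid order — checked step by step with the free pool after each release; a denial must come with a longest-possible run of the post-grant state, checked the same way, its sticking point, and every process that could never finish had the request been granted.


DENY: after the grant no complete ordering would exist.
Key observation: after T3, T4 complete, (4, 5, 1) is the best the pool ever gets, yet each leftover process wants more R3.
Pretend the grant happened; the run T3, T4 goes as far as possible. Verifying each step:
  pool = (1, 3, 1)
  T3 needs (1, 2, 1) <= (1, 3, 1) -> finishes; pool += (1, 2, 0) = (2, 5, 1)
  T4 needs (0, 5, 1) <= (2, 5, 1) -> finishes; pool += (2, 0, 0) = (4, 5, 1)
  blocked: T8 wants (8, 5, 2), pool (4, 5, 1) — not enough R3 and R4
  blocked: T9 wants (5, 5, 0), pool (4, 5, 1) — not enough R3
  blocked: T2 wants (5, 4, 0), pool (4, 5, 1) — not enough R3
Post-grant, the permanently blocked set is T8, T9 and T2.


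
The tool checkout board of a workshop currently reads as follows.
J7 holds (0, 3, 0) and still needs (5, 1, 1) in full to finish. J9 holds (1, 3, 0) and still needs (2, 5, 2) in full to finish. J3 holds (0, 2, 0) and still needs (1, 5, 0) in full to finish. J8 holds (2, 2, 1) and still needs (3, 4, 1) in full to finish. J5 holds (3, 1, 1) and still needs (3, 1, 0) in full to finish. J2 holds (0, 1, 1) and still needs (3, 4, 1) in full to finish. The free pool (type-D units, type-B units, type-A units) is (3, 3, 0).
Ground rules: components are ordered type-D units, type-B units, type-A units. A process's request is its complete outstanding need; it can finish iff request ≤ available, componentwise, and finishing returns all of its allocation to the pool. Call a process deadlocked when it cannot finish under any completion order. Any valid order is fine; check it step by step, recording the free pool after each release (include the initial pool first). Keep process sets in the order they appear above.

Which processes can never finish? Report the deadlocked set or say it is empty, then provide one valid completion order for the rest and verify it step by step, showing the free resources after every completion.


The deadlocked set is empty.
Key observation: starting with J5, each completion frees enough for the next — no one is permanently blocked.
The rest can finish in the order J5, J2, J9, J8, J3, J7. Step-by-step check:
  pool = (3, 3, 0)
  J5 needs (3, 1, 0) <= (3, 3, 0) -> finishes; pool += (3, 1, 1) = (6, 4, 1)
  J2 needs (3, 4, 1) <= (6, 4, 1) -> finishes; pool += (0, 1, 1) = (6, 5, 2)
  J9 needs (2, 5, 2) <= (6, 5, 2) -> finishes; pool += (1, 3, 0) = (7, 8, 2)
  J8 needs (3, 4, 1) <= (7, 8, 2) -> finishes; pool += (2, 2, 1) = (9, 10, 3)
  J3 needs (1, 5, 0) <= (9, 10, 3) -> finishes; pool += (0, 2, 0) = (9, 12, 3)
  J7 needs (5, 1, 1) <= (9, 12, 3) -> finishes; pool += (0, 3, 0) = (9, 15, 3)


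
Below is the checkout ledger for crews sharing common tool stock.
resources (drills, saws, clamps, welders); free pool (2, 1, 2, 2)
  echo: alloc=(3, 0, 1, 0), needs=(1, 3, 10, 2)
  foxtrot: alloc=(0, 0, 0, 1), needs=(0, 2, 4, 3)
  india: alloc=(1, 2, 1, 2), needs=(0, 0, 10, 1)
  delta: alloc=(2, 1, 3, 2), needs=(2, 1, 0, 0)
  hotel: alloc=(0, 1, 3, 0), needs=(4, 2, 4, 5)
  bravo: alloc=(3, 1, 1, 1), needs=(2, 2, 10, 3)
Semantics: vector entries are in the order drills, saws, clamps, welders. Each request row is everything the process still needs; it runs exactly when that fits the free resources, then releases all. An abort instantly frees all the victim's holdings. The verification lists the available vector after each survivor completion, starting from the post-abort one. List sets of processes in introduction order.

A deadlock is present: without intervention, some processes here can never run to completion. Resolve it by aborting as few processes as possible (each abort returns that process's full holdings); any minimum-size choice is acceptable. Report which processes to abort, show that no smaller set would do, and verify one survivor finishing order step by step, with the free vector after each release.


Minimum abort set: echo and bravo.
Key observation: india was stuck for good until echo and bravo gave back (6, 1, 2, 1); in the order shown it finishes at step 3.
No one abort is enough; case by case: echo alone leaves india blocked (short on clamps); foxtrot alone leaves echo blocked (short on clamps); india alone leaves echo blocked (short on clamps); delta alone leaves echo blocked (short on clamps); hotel alone leaves echo blocked (short on clamps); bravo alone leaves echo blocked (short on clamps).
Survivors finish in the order: delta, hotel, india, foxtrot. Walking it through (pool after the aborts first):
  pool = (8, 2, 4, 3)
  delta: need (2, 1, 0, 0) fits (8, 2, 4, 3); releases (2, 1, 3, 2), pool now (10, 3, 7, 5)
  hotel: need (4, 2, 4, 5) fits (10, 3, 7, 5); releases (0, 1, 3, 0), pool now (10, 4, 10, 5)
  india: need (0, 0, 10, 1) fits (10, 4, 10, 5); releases (1, 2, 1, 2), pool now (11, 6, 11, 7)
  foxtrot: need (0, 2, 4, 3) fits (11, 6, 11, 7); releases (0, 0, 0, 1), pool now (11, 6, 11, 8)


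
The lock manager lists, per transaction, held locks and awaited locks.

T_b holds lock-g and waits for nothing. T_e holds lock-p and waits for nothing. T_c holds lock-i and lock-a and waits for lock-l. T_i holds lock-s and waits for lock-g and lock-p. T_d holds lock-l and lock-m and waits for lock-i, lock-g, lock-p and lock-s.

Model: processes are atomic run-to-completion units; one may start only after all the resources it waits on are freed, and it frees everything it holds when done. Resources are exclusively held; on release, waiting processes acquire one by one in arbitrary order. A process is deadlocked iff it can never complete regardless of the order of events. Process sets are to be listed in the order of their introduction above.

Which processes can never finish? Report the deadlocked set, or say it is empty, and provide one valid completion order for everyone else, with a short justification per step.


The deadlocked set is T_c and T_d.
Key observation: the waits loop around T_c -> T_d -> T_c with no way out; no other process is dragged down with it.
One completion order for the rest: T_b, T_e, T_i.
Walking it through:
  T_b waits on nothing -> runs at once and releases lock-g
  T_e waits on nothing -> runs at once and releases lock-p
  T_i waits on lock-g and lock-p — all released -> runs and releases lock-s


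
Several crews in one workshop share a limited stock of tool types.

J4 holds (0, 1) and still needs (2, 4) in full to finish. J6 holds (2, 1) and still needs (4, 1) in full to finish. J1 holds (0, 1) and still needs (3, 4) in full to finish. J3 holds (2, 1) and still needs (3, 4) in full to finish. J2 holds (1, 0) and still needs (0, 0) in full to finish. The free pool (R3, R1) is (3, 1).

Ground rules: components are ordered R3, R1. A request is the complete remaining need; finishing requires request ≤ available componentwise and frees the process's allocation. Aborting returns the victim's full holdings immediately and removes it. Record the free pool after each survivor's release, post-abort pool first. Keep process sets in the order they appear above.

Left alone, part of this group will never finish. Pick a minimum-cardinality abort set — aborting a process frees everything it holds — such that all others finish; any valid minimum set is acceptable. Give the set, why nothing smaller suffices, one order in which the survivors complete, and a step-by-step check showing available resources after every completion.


Abort J1 and J3.
Key observation: before aborting J1 and J3, J4 was permanently blocked — no order could ever run it; afterwards it completes at step 3.
No one abort is enough; case by case: J4 alone leaves J1 blocked (short on R1); J6 alone leaves J4 blocked (short on R1); J1 alone leaves J4 blocked (short on R1); J3 alone leaves J4 blocked (short on R1); J2 alone leaves J4 blocked (short on R1).
Survivors finish in the order: J6, J2, J4. Walking it through (pool after the aborts first):
  pool = (5, 3)
  J6 needs (4, 1) <= (5, 3) -> finishes; pool += (2, 1) = (7, 4)
  J2 needs (0, 0) <= (7, 4) -> finishes; pool += (1, 0) = (8, 4)
  J4 needs (2, 4) <= (8, 4) -> finishes; pool += (0, 1) = (8, 5)


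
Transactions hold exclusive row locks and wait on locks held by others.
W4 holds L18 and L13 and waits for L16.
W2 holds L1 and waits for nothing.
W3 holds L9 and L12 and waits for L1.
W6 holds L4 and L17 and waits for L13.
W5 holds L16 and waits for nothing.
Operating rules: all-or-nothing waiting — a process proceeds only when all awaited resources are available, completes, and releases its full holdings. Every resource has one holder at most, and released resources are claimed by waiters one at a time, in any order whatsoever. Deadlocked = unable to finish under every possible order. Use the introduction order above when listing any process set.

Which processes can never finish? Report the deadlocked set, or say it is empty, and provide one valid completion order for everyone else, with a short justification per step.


No process is deadlocked.
Key observation: all waits point, directly or indirectly, at processes that can finish, so nothing is permanently blocked.
A valid finishing order for the others: W2, W5, W4, W6, W3.
Check, step by step:
  W2: no waits; runs immediately, freeing L1
  W5: no waits; runs immediately, freeing L16
  W4: everything it awaited (L16) is free; runs, freeing L18 and L13
  W6: everything it awaited (L13) is free; runs, freeing L4 and L17
  W3: everything it awaited (L1) is free; runs, freeing L9 and L12


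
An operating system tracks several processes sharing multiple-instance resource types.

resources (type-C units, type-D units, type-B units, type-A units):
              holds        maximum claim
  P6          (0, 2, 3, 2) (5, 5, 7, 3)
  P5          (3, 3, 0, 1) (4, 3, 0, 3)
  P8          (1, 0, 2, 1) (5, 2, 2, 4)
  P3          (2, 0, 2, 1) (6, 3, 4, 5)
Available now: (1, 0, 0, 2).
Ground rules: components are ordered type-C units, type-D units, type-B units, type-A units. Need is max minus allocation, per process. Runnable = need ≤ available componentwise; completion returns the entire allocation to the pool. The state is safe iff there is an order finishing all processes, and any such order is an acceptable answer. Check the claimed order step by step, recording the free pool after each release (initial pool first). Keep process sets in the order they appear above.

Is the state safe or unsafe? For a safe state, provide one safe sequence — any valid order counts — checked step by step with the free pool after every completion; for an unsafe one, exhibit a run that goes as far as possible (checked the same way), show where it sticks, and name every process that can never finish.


SAFE — a valid safe sequence is P5, P8, P3, P6.
Key observation: reading the order forward, P5 is the first process whose need (1, 0, 0, 2) meets the free pool (1, 0, 0, 2) exactly on a resource it requests.
Step-by-step check:
  pool = (1, 0, 0, 2)
  run P5 (needs (1, 0, 0, 2), free (1, 0, 0, 2)); after release of (3, 3, 0, 1) the pool is (4, 3, 0, 3)
  run P8 (needs (4, 2, 0, 3), free (4, 3, 0, 3)); after release of (1, 0, 2, 1) the pool is (5, 3, 2, 4)
  run P3 (needs (4, 3, 2, 4), free (5, 3, 2, 4)); after release of (2, 0, 2, 1) the pool is (7, 3, 4, 5)
  run P6 (needs (5, 3, 4, 1), free (7, 3, 4, 5)); after release of (0, 2, 3, 2) the pool is (7, 5, 7, 7)
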